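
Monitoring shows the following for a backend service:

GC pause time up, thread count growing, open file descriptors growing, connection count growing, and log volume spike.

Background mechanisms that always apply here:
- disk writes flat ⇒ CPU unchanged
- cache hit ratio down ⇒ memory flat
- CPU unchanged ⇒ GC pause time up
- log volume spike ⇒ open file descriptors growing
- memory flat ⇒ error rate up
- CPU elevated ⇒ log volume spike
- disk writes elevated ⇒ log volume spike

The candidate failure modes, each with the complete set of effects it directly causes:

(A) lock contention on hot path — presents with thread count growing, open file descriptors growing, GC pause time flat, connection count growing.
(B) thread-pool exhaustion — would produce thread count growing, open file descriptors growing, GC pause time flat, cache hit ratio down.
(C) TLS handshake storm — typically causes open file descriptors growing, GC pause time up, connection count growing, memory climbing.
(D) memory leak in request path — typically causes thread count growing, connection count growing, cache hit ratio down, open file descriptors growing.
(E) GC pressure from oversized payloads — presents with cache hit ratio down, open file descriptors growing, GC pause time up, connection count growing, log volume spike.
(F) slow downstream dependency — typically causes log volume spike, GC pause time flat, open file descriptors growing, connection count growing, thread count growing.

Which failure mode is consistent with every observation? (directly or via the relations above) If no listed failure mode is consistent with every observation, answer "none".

none

Testing each hypothesis:
(A) lock contention on hot path — GC pause time up ✗; thread count growing ✓; open file descriptors growing ✓; connection count growing ✓; log volume spike ✗
(B) thread-pool exhaustion — GC pause time up ✗; thread count growing ✓; open file descriptors growing ✓; connection count growing ✗; log volume spike ✗
(C) TLS handshake storm — GC pause time up ✓; thread count growing ✗; open file descriptors growing ✓; connection count growing ✓; log volume spike ✗
(D) memory leak in request path — GC pause time up ✗; thread count growing ✓; open file descriptors growing ✓; connection count growing ✓; log volume spike ✗
(E) GC pressure from oversized payloads — GC pause time up ✓; thread count growing ✗; open file descriptors growing ✓; connection count growing ✓; log volume spike ✓
(F) slow downstream dependency — GC pause time up ✗; thread count growing ✓; open file descriptors growing ✓; connection count growing ✓; log volume spike ✓
None of the listed candidates fits everything.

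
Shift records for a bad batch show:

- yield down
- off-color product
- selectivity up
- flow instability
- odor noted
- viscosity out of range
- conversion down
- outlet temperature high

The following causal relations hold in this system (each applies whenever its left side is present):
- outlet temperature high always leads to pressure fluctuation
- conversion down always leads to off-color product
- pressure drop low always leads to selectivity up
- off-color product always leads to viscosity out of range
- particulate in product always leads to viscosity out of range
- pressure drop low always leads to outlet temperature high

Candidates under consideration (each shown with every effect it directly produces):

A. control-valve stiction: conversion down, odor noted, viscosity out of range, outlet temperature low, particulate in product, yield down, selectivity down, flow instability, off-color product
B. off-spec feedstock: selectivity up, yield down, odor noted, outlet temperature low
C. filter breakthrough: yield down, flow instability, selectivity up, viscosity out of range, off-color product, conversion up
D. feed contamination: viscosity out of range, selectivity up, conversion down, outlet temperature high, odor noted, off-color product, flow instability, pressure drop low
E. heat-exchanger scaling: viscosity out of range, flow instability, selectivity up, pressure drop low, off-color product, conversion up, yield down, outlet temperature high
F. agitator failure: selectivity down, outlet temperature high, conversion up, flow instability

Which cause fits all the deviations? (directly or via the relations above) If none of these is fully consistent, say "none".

For each candidate, compare predicted effects to what was observed:
(A) control-valve stiction — yield down match; off-color product match; selectivity up miss; flow instability match; odor noted match; viscosity out of range match; conversion down match; outlet temperature high miss
(B) off-spec feedstock — yield down match; off-color product miss; selectivity up match; flow instability miss; odor noted match; viscosity out of range miss; conversion down miss; outlet temperature high miss
(C) filter breakthrough — yield down match; off-color product match; selectivity up match; flow instability match; odor noted miss; viscosity out of range match; conversion down miss; outlet temperature high miss
(D) feed contamination — does not account for yield down
(E) heat-exchanger scaling — yield down match; off-color product match; selectivity up match; flow instability match; odor noted miss; viscosity out of range match; conversion down miss; outlet temperature high match
(F) agitator failure — yield down miss; off-color product miss; selectivity up miss; flow instability match; odor noted miss; viscosity out of range miss; conversion down miss; outlet temperature high match
None of the listed candidates fits everything.

none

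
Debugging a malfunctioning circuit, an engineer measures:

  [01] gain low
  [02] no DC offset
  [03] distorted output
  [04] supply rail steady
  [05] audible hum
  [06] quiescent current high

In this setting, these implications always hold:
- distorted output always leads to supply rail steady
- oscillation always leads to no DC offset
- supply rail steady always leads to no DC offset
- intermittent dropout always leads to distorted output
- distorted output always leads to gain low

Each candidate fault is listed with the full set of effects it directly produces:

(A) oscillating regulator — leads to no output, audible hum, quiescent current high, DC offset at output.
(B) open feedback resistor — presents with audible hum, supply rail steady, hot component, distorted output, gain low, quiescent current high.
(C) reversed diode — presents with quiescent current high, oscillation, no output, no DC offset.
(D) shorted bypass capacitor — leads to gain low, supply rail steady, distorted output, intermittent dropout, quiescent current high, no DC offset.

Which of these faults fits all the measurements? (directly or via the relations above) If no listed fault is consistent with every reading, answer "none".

For each candidate, compare predicted effects to what was observed:
(A) oscillating regulator — gain low -; no DC offset -; distorted output -; supply rail steady -; audible hum +; quiescent current high +
(B) open feedback resistor — gain low +; no DC offset + (through supply rail steady → no DC offset); distorted output +; supply rail steady +; audible hum +; quiescent current high +
(C) reversed diode — gain low -; no DC offset +; distorted output -; supply rail steady -; audible hum -; quiescent current high +
(D) shorted bypass capacitor — gain low +; no DC offset +; distorted output +; supply rail steady +; audible hum -; quiescent current high +
(B) is the only candidate with no mismatches.

B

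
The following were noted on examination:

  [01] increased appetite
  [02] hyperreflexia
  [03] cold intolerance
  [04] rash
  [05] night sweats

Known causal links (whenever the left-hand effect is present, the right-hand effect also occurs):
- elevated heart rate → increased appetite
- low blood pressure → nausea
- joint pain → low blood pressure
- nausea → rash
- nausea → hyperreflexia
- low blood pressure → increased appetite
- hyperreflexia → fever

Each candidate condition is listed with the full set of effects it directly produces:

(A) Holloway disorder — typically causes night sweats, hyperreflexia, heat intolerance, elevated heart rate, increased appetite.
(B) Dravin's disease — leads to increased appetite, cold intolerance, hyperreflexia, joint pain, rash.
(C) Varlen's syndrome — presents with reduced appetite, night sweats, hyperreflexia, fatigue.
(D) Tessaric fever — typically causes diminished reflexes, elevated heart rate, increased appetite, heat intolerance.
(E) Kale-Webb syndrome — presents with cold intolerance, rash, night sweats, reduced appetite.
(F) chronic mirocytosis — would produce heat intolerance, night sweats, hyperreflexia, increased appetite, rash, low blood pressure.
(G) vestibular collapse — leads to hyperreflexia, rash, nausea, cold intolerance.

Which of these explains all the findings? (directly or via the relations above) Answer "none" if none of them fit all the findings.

For each candidate, compare predicted effects to what was observed:
(A) Holloway disorder — increased appetite match; hyperreflexia match; cold intolerance miss; rash miss; night sweats match
(B) Dravin's disease — does not account for night sweats
(C) Varlen's syndrome — fails on increased appetite, cold intolerance, rash (predicts reduced appetite, not increased appetite)
(D) Tessaric fever — fails on hyperreflexia, cold intolerance, rash, night sweats (predicts diminished reflexes, not hyperreflexia; predicts heat intolerance, not cold intolerance)
(E) Kale-Webb syndrome — fails on increased appetite, hyperreflexia (predicts reduced appetite, not increased appetite)
(F) chronic mirocytosis — fails on cold intolerance (predicts heat intolerance, not cold intolerance)
(G) vestibular collapse — increased appetite miss; hyperreflexia match; cold intolerance match; rash match; night sweats miss
None of the listed candidates fits everything.

none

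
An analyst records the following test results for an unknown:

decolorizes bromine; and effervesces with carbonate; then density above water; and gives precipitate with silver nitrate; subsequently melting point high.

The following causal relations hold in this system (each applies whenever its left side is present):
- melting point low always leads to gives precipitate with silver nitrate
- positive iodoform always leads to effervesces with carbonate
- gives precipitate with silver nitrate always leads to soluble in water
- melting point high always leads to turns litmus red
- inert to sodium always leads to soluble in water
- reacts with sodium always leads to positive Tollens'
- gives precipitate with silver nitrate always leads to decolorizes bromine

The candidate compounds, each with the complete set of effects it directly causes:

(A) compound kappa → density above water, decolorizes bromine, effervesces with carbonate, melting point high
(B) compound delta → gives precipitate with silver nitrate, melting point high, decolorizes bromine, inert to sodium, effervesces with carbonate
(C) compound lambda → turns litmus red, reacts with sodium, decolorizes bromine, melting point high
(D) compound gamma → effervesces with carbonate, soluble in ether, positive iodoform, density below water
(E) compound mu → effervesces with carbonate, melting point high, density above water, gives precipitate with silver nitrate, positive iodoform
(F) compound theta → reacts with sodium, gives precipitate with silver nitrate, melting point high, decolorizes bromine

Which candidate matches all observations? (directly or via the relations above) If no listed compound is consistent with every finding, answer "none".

E

Testing each hypothesis:
(A) compound kappa — decolorizes bromine yes; effervesces with carbonate yes; density above water yes; gives precipitate with silver nitrate NO; melting point high yes
(B) compound delta — does not account for density above water
(C) compound lambda — does not account for effervesces with carbonate, density above water, gives precipitate with silver nitrate
(D) compound gamma — decolorizes bromine NO; effervesces with carbonate yes; density above water NO; gives precipitate with silver nitrate NO; melting point high NO
(E) compound mu — decolorizes bromine yes (via gives precipitate with silver nitrate → decolorizes bromine); effervesces with carbonate yes; density above water yes; gives precipitate with silver nitrate yes; melting point high yes
(F) compound theta — decolorizes bromine yes; effervesces with carbonate NO; density above water NO; gives precipitate with silver nitrate yes; melting point high yes
(E) alone accounts for all the evidence.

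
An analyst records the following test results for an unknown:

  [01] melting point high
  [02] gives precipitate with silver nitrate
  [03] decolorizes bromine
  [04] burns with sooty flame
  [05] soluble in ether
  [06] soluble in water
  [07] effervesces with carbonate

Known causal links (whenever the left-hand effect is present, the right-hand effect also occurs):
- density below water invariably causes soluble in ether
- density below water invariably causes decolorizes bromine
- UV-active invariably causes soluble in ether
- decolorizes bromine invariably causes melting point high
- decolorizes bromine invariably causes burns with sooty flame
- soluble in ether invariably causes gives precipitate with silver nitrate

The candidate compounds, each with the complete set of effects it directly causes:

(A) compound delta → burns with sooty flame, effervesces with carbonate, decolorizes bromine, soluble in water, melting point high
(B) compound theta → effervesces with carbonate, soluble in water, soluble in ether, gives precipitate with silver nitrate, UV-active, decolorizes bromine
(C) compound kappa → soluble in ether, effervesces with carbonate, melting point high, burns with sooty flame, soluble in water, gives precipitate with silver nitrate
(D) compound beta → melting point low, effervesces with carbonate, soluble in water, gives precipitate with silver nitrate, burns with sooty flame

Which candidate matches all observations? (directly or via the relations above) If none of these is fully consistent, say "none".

B

Per-candidate check:
(A) compound delta — does not account for gives precipitate with silver nitrate, soluble in ether
(B) compound theta — melting point high yes (via decolorizes bromine → melting point high); gives precipitate with silver nitrate yes; decolorizes bromine yes; burns with sooty flame yes (via decolorizes bromine → burns with sooty flame); soluble in ether yes; soluble in water yes; effervesces with carbonate yes
(C) compound kappa — melting point high yes; gives precipitate with silver nitrate yes; decolorizes bromine NO; burns with sooty flame yes; soluble in ether yes; soluble in water yes; effervesces with carbonate yes
(D) compound beta — fails on melting point high, decolorizes bromine, soluble in ether (predicts melting point low, not melting point high)
(B) is the only candidate with no mismatches.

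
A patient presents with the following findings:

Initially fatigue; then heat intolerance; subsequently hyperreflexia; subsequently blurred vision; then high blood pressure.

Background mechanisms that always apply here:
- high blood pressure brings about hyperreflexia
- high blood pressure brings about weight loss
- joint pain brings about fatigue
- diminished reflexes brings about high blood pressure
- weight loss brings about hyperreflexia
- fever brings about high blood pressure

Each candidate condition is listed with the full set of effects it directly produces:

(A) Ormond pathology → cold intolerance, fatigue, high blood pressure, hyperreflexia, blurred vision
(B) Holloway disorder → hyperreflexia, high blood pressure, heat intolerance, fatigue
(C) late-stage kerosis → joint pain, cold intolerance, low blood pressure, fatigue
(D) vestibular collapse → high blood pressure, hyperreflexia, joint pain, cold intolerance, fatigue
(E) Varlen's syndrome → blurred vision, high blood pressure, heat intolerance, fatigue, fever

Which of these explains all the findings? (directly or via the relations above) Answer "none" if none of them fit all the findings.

E

For each candidate, compare predicted effects to what was observed:
(A) Ormond pathology — fatigue yes; heat intolerance NO; hyperreflexia yes; blurred vision yes; high blood pressure yes
(B) Holloway disorder — fatigue yes; heat intolerance yes; hyperreflexia yes; blurred vision NO; high blood pressure yes
(C) late-stage kerosis — fatigue yes; heat intolerance NO; hyperreflexia NO; blurred vision NO; high blood pressure NO
(D) vestibular collapse — fatigue yes; heat intolerance NO; hyperreflexia yes; blurred vision NO; high blood pressure yes
(E) Varlen's syndrome — fatigue yes; heat intolerance yes; hyperreflexia yes (by high blood pressure → hyperreflexia); blurred vision yes; high blood pressure yes
(E) is the only candidate with no mismatches.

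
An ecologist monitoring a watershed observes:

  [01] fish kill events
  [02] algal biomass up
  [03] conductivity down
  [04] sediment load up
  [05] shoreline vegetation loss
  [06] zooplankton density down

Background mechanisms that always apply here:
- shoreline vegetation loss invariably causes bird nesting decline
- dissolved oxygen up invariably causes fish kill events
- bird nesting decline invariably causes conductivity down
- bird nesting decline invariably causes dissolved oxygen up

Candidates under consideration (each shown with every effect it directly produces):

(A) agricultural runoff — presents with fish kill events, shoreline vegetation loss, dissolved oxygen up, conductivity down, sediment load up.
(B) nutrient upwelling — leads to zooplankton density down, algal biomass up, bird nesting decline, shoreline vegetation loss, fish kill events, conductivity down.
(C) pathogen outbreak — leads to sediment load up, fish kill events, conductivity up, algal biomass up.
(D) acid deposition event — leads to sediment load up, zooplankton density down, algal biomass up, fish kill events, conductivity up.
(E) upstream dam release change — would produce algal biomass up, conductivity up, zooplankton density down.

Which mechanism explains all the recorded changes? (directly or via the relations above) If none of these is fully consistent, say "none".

For each candidate, compare predicted effects to what was observed:
(A) agricultural runoff — does not account for algal biomass up, zooplankton density down
(B) nutrient upwelling — does not account for sediment load up
(C) pathogen outbreak — fish kill events ✓; algal biomass up ✓; conductivity down ✗; sediment load up ✓; shoreline vegetation loss ✗; zooplankton density down ✗
(D) acid deposition event — fails on conductivity down, shoreline vegetation loss (predicts conductivity up, not conductivity down)
(E) upstream dam release change — fish kill events ✗; algal biomass up ✓; conductivity down ✗; sediment load up ✗; shoreline vegetation loss ✗; zooplankton density down ✓
Every candidate fails on at least one observation.

none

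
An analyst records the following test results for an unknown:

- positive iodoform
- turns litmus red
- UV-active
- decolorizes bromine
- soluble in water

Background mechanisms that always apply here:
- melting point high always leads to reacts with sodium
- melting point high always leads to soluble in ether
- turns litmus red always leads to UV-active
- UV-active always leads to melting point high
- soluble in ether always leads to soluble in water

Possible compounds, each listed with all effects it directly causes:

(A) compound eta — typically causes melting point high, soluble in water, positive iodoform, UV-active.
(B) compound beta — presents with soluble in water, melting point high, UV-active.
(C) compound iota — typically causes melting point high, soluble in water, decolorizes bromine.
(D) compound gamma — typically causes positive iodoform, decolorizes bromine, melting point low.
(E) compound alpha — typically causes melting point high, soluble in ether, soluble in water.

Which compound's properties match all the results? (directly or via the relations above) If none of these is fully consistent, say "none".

For each candidate, compare predicted effects to what was observed:
(A) compound eta — does not account for turns litmus red, decolorizes bromine
(B) compound beta — positive iodoform -; turns litmus red -; UV-active +; decolorizes bromine -; soluble in water +
(C) compound iota — positive iodoform -; turns litmus red -; UV-active -; decolorizes bromine +; soluble in water +
(D) compound gamma — does not account for turns litmus red, UV-active, soluble in water
(E) compound alpha — positive iodoform -; turns litmus red -; UV-active -; decolorizes bromine -; soluble in water +
No candidate is consistent with all observations.

none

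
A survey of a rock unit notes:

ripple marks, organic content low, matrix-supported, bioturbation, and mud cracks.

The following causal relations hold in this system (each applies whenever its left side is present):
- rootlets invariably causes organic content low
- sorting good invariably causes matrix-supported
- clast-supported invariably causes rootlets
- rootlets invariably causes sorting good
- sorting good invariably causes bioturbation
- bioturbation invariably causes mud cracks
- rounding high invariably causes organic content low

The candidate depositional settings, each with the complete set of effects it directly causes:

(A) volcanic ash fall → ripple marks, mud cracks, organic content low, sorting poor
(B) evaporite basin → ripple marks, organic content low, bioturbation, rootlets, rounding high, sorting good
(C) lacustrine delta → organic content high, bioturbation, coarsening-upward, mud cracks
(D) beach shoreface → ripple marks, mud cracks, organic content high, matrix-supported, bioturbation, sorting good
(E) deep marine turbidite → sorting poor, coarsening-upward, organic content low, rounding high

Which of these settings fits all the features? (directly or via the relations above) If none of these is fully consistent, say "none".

B

Checking each candidate against the observations:
(A) volcanic ash fall — ripple marks yes; organic content low yes; matrix-supported NO; bioturbation NO; mud cracks yes
(B) evaporite basin — accounts for every observation (matrix-supported by sorting good → matrix-supported)
(C) lacustrine delta — fails on ripple marks, organic content low, matrix-supported (predicts organic content high, not organic content low)
(D) beach shoreface — ripple marks yes; organic content low NO; matrix-supported yes; bioturbation yes; mud cracks yes
(E) deep marine turbidite — ripple marks NO; organic content low yes; matrix-supported NO; bioturbation NO; mud cracks NO
(B) is the only candidate with no mismatches.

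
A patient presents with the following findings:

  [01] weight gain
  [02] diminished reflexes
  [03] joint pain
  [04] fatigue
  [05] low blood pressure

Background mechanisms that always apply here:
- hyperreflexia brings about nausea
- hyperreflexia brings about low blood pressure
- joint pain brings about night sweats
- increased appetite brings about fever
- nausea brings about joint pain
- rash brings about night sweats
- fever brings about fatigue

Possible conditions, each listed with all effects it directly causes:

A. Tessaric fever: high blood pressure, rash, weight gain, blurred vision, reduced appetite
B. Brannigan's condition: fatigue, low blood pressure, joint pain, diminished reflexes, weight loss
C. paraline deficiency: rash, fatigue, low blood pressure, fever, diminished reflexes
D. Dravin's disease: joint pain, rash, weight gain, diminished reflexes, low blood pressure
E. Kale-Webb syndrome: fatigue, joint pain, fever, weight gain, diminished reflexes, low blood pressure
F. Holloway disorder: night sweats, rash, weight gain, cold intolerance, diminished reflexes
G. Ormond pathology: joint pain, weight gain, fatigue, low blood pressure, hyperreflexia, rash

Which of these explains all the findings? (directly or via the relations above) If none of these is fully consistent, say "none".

Testing each hypothesis:
(A) Tessaric fever — fails on diminished reflexes, joint pain, fatigue, low blood pressure (predicts high blood pressure, not low blood pressure)
(B) Brannigan's condition — weight gain -; diminished reflexes +; joint pain +; fatigue +; low blood pressure +
(C) paraline deficiency — weight gain -; diminished reflexes +; joint pain -; fatigue +; low blood pressure +
(D) Dravin's disease — weight gain +; diminished reflexes +; joint pain +; fatigue -; low blood pressure +
(E) Kale-Webb syndrome — weight gain +; diminished reflexes +; joint pain +; fatigue +; low blood pressure +
(F) Holloway disorder — does not account for joint pain, fatigue, low blood pressure
(G) Ormond pathology — weight gain +; diminished reflexes -; joint pain +; fatigue +; low blood pressure +
(E) is the only candidate with no mismatches.

E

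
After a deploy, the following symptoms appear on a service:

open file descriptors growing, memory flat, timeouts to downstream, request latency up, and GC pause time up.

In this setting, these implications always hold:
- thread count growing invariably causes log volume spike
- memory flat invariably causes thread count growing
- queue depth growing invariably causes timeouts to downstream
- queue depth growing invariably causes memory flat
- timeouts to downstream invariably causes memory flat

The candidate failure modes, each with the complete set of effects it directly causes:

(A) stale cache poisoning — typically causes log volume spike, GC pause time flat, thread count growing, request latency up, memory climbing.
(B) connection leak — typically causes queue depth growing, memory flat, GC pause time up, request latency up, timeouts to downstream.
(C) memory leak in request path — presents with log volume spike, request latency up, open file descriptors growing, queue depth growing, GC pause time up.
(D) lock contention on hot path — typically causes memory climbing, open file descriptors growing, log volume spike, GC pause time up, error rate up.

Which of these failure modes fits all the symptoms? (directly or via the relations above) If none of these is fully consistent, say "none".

For each candidate, compare predicted effects to what was observed:
(A) stale cache poisoning — open file descriptors growing -; memory flat -; timeouts to downstream -; request latency up +; GC pause time up -
(B) connection leak — open file descriptors growing -; memory flat +; timeouts to downstream +; request latency up +; GC pause time up +
(C) memory leak in request path — open file descriptors growing +; memory flat + (by queue depth growing → memory flat); timeouts to downstream + (by queue depth growing → timeouts to downstream); request latency up +; GC pause time up +
(D) lock contention on hot path — fails on memory flat, timeouts to downstream, request latency up (predicts memory climbing, not memory flat)
(C) alone accounts for all the evidence.

C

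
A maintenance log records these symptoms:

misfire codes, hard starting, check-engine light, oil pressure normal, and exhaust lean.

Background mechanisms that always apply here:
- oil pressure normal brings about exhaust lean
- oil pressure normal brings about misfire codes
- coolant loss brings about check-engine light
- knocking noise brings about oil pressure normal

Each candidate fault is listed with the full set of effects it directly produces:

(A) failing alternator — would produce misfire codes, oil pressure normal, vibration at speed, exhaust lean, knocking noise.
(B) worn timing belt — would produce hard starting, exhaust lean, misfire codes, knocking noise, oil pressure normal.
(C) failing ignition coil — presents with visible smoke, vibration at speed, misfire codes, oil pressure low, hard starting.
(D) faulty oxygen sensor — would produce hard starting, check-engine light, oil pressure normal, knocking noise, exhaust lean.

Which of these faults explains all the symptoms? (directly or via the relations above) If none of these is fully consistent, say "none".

Per-candidate check:
(A) failing alternator — misfire codes yes; hard starting NO; check-engine light NO; oil pressure normal yes; exhaust lean yes
(B) worn timing belt — misfire codes yes; hard starting yes; check-engine light NO; oil pressure normal yes; exhaust lean yes
(C) failing ignition coil — fails on check-engine light, oil pressure normal, exhaust lean (predicts oil pressure low, not oil pressure normal)
(D) faulty oxygen sensor — accounts for every observation (misfire codes through oil pressure normal → misfire codes)
(D) is the only candidate with no mismatches.

D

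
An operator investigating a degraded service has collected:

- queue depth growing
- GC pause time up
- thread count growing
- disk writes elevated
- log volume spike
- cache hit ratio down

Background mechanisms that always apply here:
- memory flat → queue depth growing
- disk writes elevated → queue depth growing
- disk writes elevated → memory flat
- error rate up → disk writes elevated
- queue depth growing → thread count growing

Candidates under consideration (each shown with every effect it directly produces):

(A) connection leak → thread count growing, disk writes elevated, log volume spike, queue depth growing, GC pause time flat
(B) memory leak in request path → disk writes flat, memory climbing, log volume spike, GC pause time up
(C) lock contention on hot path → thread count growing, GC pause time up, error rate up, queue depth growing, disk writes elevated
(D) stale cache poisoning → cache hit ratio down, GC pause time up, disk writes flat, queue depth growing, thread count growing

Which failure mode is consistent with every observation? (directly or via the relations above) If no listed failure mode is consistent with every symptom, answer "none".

Per-candidate check:
(A) connection leak — fails on GC pause time up, cache hit ratio down (predicts GC pause time flat, not GC pause time up)
(B) memory leak in request path — queue depth growing ✗; GC pause time up ✓; thread count growing ✗; disk writes elevated ✗; log volume spike ✓; cache hit ratio down ✗
(C) lock contention on hot path — queue depth growing ✓; GC pause time up ✓; thread count growing ✓; disk writes elevated ✓; log volume spike ✗; cache hit ratio down ✗
(D) stale cache poisoning — queue depth growing ✓; GC pause time up ✓; thread count growing ✓; disk writes elevated ✗; log volume spike ✗; cache hit ratio down ✓
No candidate is consistent with all observations.

none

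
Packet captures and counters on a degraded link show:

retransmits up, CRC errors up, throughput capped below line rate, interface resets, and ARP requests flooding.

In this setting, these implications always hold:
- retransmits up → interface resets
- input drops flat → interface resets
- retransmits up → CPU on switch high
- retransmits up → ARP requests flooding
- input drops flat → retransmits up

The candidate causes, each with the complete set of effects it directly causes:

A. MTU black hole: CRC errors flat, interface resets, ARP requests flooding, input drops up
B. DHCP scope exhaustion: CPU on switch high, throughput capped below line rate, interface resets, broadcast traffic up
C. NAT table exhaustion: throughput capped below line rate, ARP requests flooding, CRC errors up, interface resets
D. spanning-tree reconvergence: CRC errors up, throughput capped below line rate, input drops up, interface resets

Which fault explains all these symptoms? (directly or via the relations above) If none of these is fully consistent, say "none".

For each candidate, compare predicted effects to what was observed:
(A) MTU black hole — fails on retransmits up, CRC errors up, throughput capped below line rate (predicts CRC errors flat, not CRC errors up)
(B) DHCP scope exhaustion — retransmits up NO; CRC errors up NO; throughput capped below line rate yes; interface resets yes; ARP requests flooding NO
(C) NAT table exhaustion — retransmits up NO; CRC errors up yes; throughput capped below line rate yes; interface resets yes; ARP requests flooding yes
(D) spanning-tree reconvergence — retransmits up NO; CRC errors up yes; throughput capped below line rate yes; interface resets yes; ARP requests flooding NO
No candidate is consistent with all observations.

none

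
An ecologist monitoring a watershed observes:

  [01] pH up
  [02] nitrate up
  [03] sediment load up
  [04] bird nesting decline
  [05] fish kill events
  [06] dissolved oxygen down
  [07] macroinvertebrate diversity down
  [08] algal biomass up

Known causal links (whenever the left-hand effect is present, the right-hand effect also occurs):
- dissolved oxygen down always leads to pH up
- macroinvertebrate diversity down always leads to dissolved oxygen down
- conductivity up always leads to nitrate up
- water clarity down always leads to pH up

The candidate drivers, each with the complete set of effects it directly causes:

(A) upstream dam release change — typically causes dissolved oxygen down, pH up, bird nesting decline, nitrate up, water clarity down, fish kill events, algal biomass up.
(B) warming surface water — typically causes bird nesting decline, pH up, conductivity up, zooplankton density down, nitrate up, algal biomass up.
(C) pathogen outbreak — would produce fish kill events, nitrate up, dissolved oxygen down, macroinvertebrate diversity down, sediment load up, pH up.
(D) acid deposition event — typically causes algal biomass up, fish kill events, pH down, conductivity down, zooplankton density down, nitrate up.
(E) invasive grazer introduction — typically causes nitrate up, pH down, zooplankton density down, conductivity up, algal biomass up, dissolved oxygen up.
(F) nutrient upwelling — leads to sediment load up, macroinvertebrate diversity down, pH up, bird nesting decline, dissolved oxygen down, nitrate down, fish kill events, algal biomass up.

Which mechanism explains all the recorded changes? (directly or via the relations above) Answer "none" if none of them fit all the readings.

Per-candidate check:
(A) upstream dam release change — pH up +; nitrate up +; sediment load up -; bird nesting decline +; fish kill events +; dissolved oxygen down +; macroinvertebrate diversity down -; algal biomass up +
(B) warming surface water — pH up +; nitrate up +; sediment load up -; bird nesting decline +; fish kill events -; dissolved oxygen down -; macroinvertebrate diversity down -; algal biomass up +
(C) pathogen outbreak — pH up +; nitrate up +; sediment load up +; bird nesting decline -; fish kill events +; dissolved oxygen down +; macroinvertebrate diversity down +; algal biomass up -
(D) acid deposition event — pH up -; nitrate up +; sediment load up -; bird nesting decline -; fish kill events +; dissolved oxygen down -; macroinvertebrate diversity down -; algal biomass up +
(E) invasive grazer introduction — pH up -; nitrate up +; sediment load up -; bird nesting decline -; fish kill events -; dissolved oxygen down -; macroinvertebrate diversity down -; algal biomass up +
(F) nutrient upwelling — fails on nitrate up (predicts nitrate down, not nitrate up)
None of the listed candidates fits everything.

none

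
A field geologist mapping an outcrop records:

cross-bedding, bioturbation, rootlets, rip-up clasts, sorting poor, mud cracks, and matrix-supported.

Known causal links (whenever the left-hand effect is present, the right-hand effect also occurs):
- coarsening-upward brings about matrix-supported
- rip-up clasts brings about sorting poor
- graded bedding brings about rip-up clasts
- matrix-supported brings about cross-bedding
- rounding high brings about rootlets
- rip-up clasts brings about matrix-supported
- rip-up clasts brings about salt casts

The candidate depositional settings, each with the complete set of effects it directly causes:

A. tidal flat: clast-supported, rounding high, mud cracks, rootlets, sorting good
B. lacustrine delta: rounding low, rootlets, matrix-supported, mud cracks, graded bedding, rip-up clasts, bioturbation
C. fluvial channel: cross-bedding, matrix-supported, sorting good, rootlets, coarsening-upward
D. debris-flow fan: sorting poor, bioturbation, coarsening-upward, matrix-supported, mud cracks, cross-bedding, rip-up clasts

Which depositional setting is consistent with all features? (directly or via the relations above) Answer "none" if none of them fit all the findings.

Testing each hypothesis:
(A) tidal flat — fails on cross-bedding, bioturbation, rip-up clasts, sorting poor, matrix-supported (predicts sorting good, not sorting poor; predicts clast-supported, not matrix-supported)
(B) lacustrine delta — cross-bedding match (by matrix-supported → cross-bedding); bioturbation match; rootlets match; rip-up clasts match; sorting poor match (by rip-up clasts → sorting poor); mud cracks match; matrix-supported match
(C) fluvial channel — cross-bedding match; bioturbation miss; rootlets match; rip-up clasts miss; sorting poor miss; mud cracks miss; matrix-supported match
(D) debris-flow fan — does not account for rootlets
Only (B) is consistent with every observation.

B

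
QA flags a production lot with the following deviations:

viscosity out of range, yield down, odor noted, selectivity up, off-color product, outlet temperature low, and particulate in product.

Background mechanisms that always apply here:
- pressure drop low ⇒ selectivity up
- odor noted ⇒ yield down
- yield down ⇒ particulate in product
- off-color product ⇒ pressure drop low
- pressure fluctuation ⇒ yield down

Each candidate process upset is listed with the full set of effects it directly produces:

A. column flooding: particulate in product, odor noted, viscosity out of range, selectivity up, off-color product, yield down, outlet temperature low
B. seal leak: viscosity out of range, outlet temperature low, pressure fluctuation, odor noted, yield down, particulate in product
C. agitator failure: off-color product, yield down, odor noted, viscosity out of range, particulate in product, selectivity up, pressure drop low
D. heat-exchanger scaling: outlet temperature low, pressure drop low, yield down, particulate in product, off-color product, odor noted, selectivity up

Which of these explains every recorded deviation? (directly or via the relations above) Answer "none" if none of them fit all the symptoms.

A

Testing each hypothesis:
(A) column flooding — accounts for every observation
(B) seal leak — does not account for selectivity up, off-color product
(C) agitator failure — viscosity out of range ✓; yield down ✓; odor noted ✓; selectivity up ✓; off-color product ✓; outlet temperature low ✗; particulate in product ✓
(D) heat-exchanger scaling — does not account for viscosity out of range
(A) alone accounts for all the evidence.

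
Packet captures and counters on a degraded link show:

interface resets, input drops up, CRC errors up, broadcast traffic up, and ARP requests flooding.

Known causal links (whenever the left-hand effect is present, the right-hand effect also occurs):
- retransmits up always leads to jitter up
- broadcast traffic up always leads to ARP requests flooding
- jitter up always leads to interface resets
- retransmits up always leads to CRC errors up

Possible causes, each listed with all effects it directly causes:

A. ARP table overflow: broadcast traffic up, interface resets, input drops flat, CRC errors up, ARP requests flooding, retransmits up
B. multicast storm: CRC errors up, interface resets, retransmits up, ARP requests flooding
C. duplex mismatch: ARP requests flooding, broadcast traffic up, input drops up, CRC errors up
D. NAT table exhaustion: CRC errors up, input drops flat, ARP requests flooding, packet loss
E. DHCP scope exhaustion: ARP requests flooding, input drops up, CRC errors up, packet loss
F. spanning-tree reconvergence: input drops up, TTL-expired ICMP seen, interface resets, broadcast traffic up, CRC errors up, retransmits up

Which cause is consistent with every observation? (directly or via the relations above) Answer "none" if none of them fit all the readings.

F

Testing each hypothesis:
(A) ARP table overflow — interface resets match; input drops up miss; CRC errors up match; broadcast traffic up match; ARP requests flooding match
(B) multicast storm — does not account for input drops up, broadcast traffic up
(C) duplex mismatch — interface resets miss; input drops up match; CRC errors up match; broadcast traffic up match; ARP requests flooding match
(D) NAT table exhaustion — interface resets miss; input drops up miss; CRC errors up match; broadcast traffic up miss; ARP requests flooding match
(E) DHCP scope exhaustion — interface resets miss; input drops up match; CRC errors up match; broadcast traffic up miss; ARP requests flooding match
(F) spanning-tree reconvergence — interface resets match; input drops up match; CRC errors up match; broadcast traffic up match; ARP requests flooding match (by broadcast traffic up → ARP requests flooding)
Only (F) is consistent with every observation.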